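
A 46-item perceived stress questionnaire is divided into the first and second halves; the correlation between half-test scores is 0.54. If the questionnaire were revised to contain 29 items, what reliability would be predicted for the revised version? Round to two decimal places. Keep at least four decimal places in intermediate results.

Spearman-Brown correction (n = 2): r_full = 2·0.54/(1 + 0.54) = 0.7013
Then adjust to 29 items: n = 29/46 = 0.6304
r_new = n·r_full / (1 + (n − 1)·r_full) = 0.4421 / 0.7408 ≈ 0.5968

0.60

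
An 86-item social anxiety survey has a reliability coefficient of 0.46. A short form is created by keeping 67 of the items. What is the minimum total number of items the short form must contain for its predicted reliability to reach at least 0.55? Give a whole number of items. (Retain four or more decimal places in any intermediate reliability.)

124

Short-form reliability: n = 67/86 = 0.7791; r_67 = n·r/(1+(n−1)r) ≈ 0.3989
Then solve for n' with r_old = 0.3989, r_target = 0.55: n' = 0.55(1 − 0.3989)/[0.3989(1 − 0.55)] = 1.8418
Items = 1.8418 × 67 ≈ 123.40 → 124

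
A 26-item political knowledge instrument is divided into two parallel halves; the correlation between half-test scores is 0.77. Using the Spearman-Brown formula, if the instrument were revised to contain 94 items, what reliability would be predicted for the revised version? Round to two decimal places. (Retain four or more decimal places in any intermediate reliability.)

0.96

First correct the split-half correlation to full-test reliability: r_full = 2 × 0.77 / (1 + 0.77) ≈ 0.8701
Then adjust to 94 items: n = 94/26 = 3.6154
r_new = n·r_full / (1 + (n − 1)·r_full) = 3.1458 / 3.2757 ≈ 0.9603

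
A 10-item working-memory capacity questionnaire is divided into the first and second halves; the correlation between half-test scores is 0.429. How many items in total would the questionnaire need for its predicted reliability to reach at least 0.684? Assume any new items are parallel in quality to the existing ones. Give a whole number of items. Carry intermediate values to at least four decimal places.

r_full = 2(0.429)/(1 + 0.429) = 0.6004
n = r_tgt(1 − r_full) / [r_full(1 − r_tgt)] = 0.684 × 0.3996 / (0.6004 × 0.316) ≈ 1.4406
Required items = 1.4406 × 10 = 14.41, so 15 items.

15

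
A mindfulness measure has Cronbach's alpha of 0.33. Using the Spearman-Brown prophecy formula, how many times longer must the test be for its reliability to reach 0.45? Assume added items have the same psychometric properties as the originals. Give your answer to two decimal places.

1.66

n = 0.45(1 − 0.33) / [0.33(1 − 0.45)]
  = 0.3015 / 0.1815 = 1.6612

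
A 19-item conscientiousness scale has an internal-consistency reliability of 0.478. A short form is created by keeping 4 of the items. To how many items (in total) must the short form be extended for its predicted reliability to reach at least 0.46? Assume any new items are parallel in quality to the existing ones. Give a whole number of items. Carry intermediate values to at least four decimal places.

First, r for the 4-item form: n = 4/19 = 0.2105, so r_4 = 0.2105·0.478/(1 + (0.2105 − 1)·0.478) = 0.1616
Then solve for n' with r_old = 0.1616, r_target = 0.46: n' = 0.46(1 − 0.1616)/[0.1616(1 − 0.46)] = 4.4195
Items = 4.4195 × 4 ≈ 17.68 → 18

18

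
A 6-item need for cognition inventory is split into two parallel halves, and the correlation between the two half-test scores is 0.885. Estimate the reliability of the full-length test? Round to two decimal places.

0.94

Each half is half the length of the full test, so the full test is n = 2 times a half.
r_full = 2(0.885) / (1 + 0.885)
       = 1.7700 / 1.8850 = 0.9390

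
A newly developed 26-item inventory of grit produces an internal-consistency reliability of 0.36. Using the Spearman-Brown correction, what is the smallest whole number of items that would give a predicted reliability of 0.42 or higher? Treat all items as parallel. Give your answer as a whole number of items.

n = 0.42 × (1 − 0.36) / [ 0.36 × (1 − 0.42) ]
  = 0.2688 / 0.2088 = 1.2874
Items needed = n × 26 = 1.2874 × 26 ≈ 33.47 → round up to 34

34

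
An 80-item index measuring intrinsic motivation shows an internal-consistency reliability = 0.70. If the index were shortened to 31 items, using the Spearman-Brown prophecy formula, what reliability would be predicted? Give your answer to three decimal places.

Length ratio n = 31/80 = 0.3875
r_new = (0.3875 × 0.70) / (1 + (0.3875 − 1) × 0.70)
     = 0.2712 / 0.5713 = 0.4747

0.475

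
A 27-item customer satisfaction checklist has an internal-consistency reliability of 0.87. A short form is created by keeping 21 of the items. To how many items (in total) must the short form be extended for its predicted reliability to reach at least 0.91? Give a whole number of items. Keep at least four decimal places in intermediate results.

First, r for the 21-item form: n = 21/27 = 0.7778, so r_21 = 0.7778·0.87/(1 + (0.7778 − 1)·0.87) = 0.8388
Then solve for n' with r_old = 0.8388, r_target = 0.91: n' = 0.91(1 − 0.8388)/[0.8388(1 − 0.91)] = 1.9431
Total items = 1.9431 × 21 = 40.81, rounded up to 41.

41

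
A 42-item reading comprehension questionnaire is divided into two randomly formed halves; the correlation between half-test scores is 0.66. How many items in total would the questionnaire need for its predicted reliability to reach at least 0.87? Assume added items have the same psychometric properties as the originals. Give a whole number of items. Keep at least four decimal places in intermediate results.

73

Corrected full-test reliability: r_full = 2 × 0.66 / (1 + 0.66) ≈ 0.7952
Solve Spearman-Brown for n: n = 0.87(1 − 0.7952) / [0.7952(1 − 0.87)] = 1.7236
Items = 1.7236 × 42 ≈ 72.39 → 73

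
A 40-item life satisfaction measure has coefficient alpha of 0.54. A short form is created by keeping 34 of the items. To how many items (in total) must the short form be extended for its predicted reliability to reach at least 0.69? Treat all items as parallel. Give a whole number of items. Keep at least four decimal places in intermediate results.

76

First, r for the 34-item form: n = 34/40 = 0.8500, so r_34 = 0.8500·0.54/(1 + (0.8500 − 1)·0.54) = 0.4995
Length factor from the short form to reach 0.69: n' = 0.69(1 − 0.4995) / [0.4995(1 − 0.69)] ≈ 2.2303
Total items = 2.2303 × 34 = 75.83, rounded up to 76.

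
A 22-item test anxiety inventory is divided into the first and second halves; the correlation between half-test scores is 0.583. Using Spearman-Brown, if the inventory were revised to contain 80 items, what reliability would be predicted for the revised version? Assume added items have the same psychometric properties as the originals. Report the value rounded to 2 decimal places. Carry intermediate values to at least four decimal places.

0.91

Full-test reliability from the split-half r: r_full = 2(0.583)/(1 + 0.583) = 0.7366
Length factor from 22 to 80 items: n = 80/22 = 3.6364
r_new = n·r_full / (1 + (n − 1)·r_full) = 2.6786 / 2.9420 ≈ 0.9105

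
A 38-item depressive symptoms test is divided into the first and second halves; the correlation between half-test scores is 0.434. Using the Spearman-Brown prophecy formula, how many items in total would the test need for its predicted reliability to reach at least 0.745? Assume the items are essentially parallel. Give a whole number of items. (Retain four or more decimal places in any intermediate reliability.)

r_full = 2(0.434)/(1 + 0.434) = 0.6053
Solve Spearman-Brown for n: n = 0.745(1 − 0.6053) / [0.6053(1 − 0.745)] = 1.9051
Items = 1.9051 × 38 ≈ 72.39 → 73

73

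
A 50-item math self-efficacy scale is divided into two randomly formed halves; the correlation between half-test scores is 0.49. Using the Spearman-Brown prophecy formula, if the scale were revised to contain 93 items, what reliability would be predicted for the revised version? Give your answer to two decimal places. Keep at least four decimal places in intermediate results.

0.78

Full-test reliability from the split-half r: r_full = 2(0.49)/(1 + 0.49) = 0.6577
Then adjust to 93 items: n = 93/50 = 1.8600
r_new = n·r_full / (1 + (n − 1)·r_full) = 1.2233 / 1.5656 ≈ 0.7814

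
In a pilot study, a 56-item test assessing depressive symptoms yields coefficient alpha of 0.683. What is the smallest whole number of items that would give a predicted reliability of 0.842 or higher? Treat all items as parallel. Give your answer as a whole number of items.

n = 0.842(1 − 0.683) / [0.683(1 − 0.842)]
n = 0.266914 / 0.107914 ≈ 2.4734
So the test needs 2.4734 × 56 ≈ 138.51 items; rounding up, 139.

139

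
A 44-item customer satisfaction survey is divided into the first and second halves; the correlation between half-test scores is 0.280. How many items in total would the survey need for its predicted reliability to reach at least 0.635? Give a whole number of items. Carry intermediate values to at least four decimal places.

99

Corrected full-test reliability: r_full = 2 × 0.280 / (1 + 0.280) ≈ 0.4375
n = r_tgt(1 − r_full) / [r_full(1 − r_tgt)] = 0.635 × 0.5625 / (0.4375 × 0.365) ≈ 2.2368
Required items = 2.2368 × 44 = 98.42, so 99 items.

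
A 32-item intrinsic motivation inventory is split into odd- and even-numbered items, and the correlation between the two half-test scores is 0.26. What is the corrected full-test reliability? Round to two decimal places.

The full test is twice the length of either half (n = 2).
r_full = 2(0.26) / (1 + 0.26)
r_full = 0.5200 / 1.2600 ≈ 0.4127

0.41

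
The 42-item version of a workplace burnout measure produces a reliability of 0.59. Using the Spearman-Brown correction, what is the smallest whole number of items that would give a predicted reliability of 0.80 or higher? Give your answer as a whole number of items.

Spearman-Brown solved for the length factor n:
n = r_target (1 − r_old) / [ r_old (1 − r_target) ]
n = 0.80(1 − 0.59) / [0.59(1 − 0.80)]
n = 0.3280 / 0.1180 ≈ 2.7797
2.7797 × 42 = 116.75 → 117 items

117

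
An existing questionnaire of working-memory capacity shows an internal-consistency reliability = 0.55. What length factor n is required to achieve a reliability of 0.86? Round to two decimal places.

n = 0.86(1 − 0.55) / [0.55(1 − 0.86)]
n = 0.3870 / 0.0770 ≈ 5.0260

5.03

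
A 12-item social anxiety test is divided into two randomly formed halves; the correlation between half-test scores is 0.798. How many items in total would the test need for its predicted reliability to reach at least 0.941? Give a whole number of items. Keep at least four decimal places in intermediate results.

r_full = 2(0.798)/(1 + 0.798) = 0.8877
Solve Spearman-Brown for n: n = 0.941(1 − 0.8877) / [0.8877(1 − 0.941)] = 2.0177
Required items = 2.0177 × 12 = 24.21, so 25 items.

25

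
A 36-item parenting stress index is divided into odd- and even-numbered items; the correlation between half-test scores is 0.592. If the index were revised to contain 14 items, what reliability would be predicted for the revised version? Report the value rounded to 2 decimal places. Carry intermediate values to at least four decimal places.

Spearman-Brown correction (n = 2): r_full = 2·0.592/(1 + 0.592) = 0.7437
Length factor from 36 to 14 items: n = 14/36 = 0.3889
r_new = n·r_full / (1 + (n − 1)·r_full) = 0.2892 / 0.5455 ≈ 0.5302

0.53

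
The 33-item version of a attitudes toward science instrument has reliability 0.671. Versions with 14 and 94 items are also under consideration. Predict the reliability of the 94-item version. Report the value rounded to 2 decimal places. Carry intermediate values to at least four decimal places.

0.85

Only the ratio of lengths matters: n = 94/33 = 2.8485
r_{94} = n·r / (1 + (n − 1)·r) = 1.9113 / 2.2403 ≈ 0.8531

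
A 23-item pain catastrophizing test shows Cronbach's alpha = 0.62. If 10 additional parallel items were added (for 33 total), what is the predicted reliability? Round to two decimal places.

0.70

Length ratio n = 33/23 = 1.4348
r_new = 1.4348·0.62 / [1 + (1.4348 − 1)·0.62]
r_new = 0.8896 / 1.2696 ≈ 0.7007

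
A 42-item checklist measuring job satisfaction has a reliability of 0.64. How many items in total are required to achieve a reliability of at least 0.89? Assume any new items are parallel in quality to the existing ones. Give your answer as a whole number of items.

Rearranging the Spearman-Brown formula for n,
n = r*(1 − r) / [ r (1 − r*) ]
n = 0.89(1 − 0.64) / [0.64(1 − 0.89)]
n = 0.3204 / 0.0704 ≈ 4.5511
4.5511 × 42 = 191.15 → 192 items

192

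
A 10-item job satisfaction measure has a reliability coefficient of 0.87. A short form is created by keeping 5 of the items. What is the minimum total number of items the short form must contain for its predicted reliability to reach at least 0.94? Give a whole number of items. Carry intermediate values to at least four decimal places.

Short-form reliability: n = 5/10 = 0.5000; r_5 = n·r/(1+(n−1)r) ≈ 0.7699
Then solve for n' with r_old = 0.7699, r_target = 0.94: n' = 0.94(1 − 0.7699)/[0.7699(1 − 0.94)] = 4.6823
Items = 4.6823 × 5 ≈ 23.41 → 24

24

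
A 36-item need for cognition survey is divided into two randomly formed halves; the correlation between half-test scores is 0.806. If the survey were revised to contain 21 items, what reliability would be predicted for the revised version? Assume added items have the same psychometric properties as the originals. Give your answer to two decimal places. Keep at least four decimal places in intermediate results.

0.83

Spearman-Brown correction (n = 2): r_full = 2·0.806/(1 + 0.806) = 0.8926
Then adjust to 21 items: n = 21/36 = 0.5833
r_new = n·r_full / (1 + (n − 1)·r_full) = 0.5207 / 0.6281 ≈ 0.8290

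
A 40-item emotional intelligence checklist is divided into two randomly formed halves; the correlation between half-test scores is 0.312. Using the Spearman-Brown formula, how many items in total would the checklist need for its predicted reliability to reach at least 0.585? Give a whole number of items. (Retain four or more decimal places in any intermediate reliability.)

r_full = 2(0.312)/(1 + 0.312) = 0.4756
Solve Spearman-Brown for n: n = 0.585(1 − 0.4756) / [0.4756(1 − 0.585)] = 1.5543
Items = 1.5543 × 40 ≈ 62.17 → 63

63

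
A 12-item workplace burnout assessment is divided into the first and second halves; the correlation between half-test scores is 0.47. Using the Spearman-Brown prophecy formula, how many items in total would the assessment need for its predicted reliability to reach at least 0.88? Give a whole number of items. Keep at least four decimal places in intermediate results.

r_full = 2(0.47)/(1 + 0.47) = 0.6395
n = r_tgt(1 − r_full) / [r_full(1 − r_tgt)] = 0.88 × 0.3605 / (0.6395 × 0.12) ≈ 4.1340
Items = 4.1340 × 12 ≈ 49.61 → 50

50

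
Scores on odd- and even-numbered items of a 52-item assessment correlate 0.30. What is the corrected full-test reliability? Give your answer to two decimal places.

Apply the Spearman-Brown correction with n = 2:
r_full = 2r_hh / (1 + r_hh) = 2 × 0.30 / (1 + 0.30)
r_full = 0.6000 / 1.3000 ≈ 0.4615

0.46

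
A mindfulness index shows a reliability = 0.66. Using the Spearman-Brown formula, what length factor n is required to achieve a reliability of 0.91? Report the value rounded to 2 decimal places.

5.21

Invert Spearman-Brown to solve for n:
n = r*(1 − r) / [ r (1 − r*) ]
n = 0.91 × (1 − 0.66) / [ 0.66 × (1 − 0.91) ]
  = 0.3094 / 0.0594 = 5.2088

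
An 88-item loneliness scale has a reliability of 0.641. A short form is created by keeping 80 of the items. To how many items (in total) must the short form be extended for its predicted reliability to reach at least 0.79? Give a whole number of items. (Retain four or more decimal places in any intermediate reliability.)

Short-form reliability: n = 80/88 = 0.9091; r_80 = n·r/(1+(n−1)r) ≈ 0.6188
Then solve for n' with r_old = 0.6188, r_target = 0.79: n' = 0.79(1 − 0.6188)/[0.6188(1 − 0.79)] = 2.3175
Items = 2.3175 × 80 ≈ 185.40 → 186

186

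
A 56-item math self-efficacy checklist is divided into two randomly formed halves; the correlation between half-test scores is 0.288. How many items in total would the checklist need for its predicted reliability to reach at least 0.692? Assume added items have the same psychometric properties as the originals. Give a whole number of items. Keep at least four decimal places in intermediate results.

r_full = 2(0.288)/(1 + 0.288) = 0.4472
Solve Spearman-Brown for n: n = 0.692(1 − 0.4472) / [0.4472(1 − 0.692)] = 2.7773
Items = 2.7773 × 56 ≈ 155.53 → 156

156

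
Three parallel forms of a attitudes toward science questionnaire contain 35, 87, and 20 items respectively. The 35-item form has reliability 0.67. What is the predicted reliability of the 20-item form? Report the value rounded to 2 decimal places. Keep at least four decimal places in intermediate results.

0.54

The 87-item form is not needed; work directly from the 35-item form with n = 20/35 = 0.5714.
r_{20} = n·r / (1 + (n − 1)·r) = 0.3828 / 0.7128 ≈ 0.5370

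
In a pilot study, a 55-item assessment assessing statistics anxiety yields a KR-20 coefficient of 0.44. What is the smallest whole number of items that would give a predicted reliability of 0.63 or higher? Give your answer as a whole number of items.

120

Spearman-Brown solved for the length factor n:
n = r_target (1 − r_old) / [ r_old (1 − r_target) ]
n = 0.63(1 − 0.44) / [0.44(1 − 0.63)]
  = 0.3528 / 0.1628 = 2.1671
So the test needs 2.1671 × 55 ≈ 119.19 items; rounding up, 120.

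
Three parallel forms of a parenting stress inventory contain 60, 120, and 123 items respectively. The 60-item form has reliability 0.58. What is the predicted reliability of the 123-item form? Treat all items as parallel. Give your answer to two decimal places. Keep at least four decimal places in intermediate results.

Only the ratio of lengths matters: n = 123/60 = 2.0500
r_{123} = n·r / (1 + (n − 1)·r) = 1.1890 / 1.6090 ≈ 0.7390

0.74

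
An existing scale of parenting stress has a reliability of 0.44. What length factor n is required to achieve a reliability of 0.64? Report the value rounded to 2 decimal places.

2.26

Spearman-Brown solved for the length factor n:
n = r*(1 − r) / [ r (1 − r*) ]
n = 0.64(1 − 0.44) / [0.44(1 − 0.64)]
n = 0.3584 / 0.1584 ≈ 2.2626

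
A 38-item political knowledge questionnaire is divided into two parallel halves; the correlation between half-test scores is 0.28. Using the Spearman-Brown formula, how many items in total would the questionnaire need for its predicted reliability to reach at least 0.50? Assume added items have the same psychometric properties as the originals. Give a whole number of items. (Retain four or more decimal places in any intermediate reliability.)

r_full = 2(0.28)/(1 + 0.28) = 0.4375
Solve Spearman-Brown for n: n = 0.50(1 − 0.4375) / [0.4375(1 − 0.50)] = 1.2857
Required items = 1.2857 × 38 = 48.86, so 49 items.

49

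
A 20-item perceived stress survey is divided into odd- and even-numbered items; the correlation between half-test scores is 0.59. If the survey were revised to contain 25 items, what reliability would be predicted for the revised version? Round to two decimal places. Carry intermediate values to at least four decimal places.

Full-test reliability from the split-half r: r_full = 2(0.59)/(1 + 0.59) = 0.7421
Then adjust to 25 items: n = 25/20 = 1.2500
r_new = n·r_full / (1 + (n − 1)·r_full) = 0.9276 / 1.1855 ≈ 0.7825

0.78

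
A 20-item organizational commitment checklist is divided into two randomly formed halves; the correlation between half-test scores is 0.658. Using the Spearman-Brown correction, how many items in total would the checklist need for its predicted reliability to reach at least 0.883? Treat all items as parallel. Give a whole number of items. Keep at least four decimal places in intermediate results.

Corrected full-test reliability: r_full = 2 × 0.658 / (1 + 0.658) ≈ 0.7937
Solve Spearman-Brown for n: n = 0.883(1 − 0.7937) / [0.7937(1 − 0.883)] = 1.9616
Required items = 1.9616 × 20 = 39.23, so 40 items.

40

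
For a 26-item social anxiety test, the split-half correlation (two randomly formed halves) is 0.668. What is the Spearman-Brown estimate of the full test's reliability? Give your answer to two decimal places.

0.80

The full test is twice the length of either half (n = 2).
r_full = 2(0.668) / (1 + 0.668)
r_full = 1.3360 / 1.6680 ≈ 0.8010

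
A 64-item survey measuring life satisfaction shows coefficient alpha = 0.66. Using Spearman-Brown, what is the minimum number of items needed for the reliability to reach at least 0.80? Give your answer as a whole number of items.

132

Spearman-Brown solved for the length factor n:
n = r*(1 − r) / [ r (1 − r*) ]
n = [0.80 × 0.34] / [0.66 × 0.20]
  = 0.2720 / 0.1320 = 2.0606
Items needed = n × 64 = 2.0606 × 64 ≈ 131.88 → round up to 132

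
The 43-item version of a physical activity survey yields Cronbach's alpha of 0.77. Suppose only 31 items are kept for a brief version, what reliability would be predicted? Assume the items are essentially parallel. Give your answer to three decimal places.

The new length is 31/43 = 0.7209 times the old.
r_new = (0.7209 × 0.77) / (1 + (0.7209 − 1) × 0.77)
r_new = 0.5551 / 0.7851 ≈ 0.7070

0.707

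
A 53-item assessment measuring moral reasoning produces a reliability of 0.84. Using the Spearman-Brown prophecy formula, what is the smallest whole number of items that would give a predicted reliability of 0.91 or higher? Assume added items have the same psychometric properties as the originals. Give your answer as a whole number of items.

Invert Spearman-Brown to solve for n:
n = r*(1 − r) / [ r (1 − r*) ]
n = [0.91 × 0.16] / [0.84 × 0.09]
  = 0.1456 / 0.0756 = 1.9259
1.9259 × 53 = 102.07 → 103 items

103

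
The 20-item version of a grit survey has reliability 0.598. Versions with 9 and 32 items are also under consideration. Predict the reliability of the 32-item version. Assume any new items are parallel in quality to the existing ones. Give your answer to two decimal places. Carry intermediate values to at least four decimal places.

0.70

The 9-item form is not needed; work directly from the 20-item form with n = 32/20 = 1.6000.
r_{32} = n·r / (1 + (n − 1)·r) = 0.9568 / 1.3588 ≈ 0.7042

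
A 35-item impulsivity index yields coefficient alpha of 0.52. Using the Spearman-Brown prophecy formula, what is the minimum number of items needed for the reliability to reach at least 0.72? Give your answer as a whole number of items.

n = 0.72 × (1 − 0.52) / [ 0.52 × (1 − 0.72) ]
n = 0.3456 / 0.1456 ≈ 2.3736
2.3736 × 35 = 83.08 → 84 items

84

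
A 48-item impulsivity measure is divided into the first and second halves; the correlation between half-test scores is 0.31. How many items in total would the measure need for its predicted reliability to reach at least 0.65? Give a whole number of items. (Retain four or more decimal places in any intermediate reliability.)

Corrected full-test reliability: r_full = 2 × 0.31 / (1 + 0.31) ≈ 0.4733
Solve Spearman-Brown for n: n = 0.65(1 − 0.4733) / [0.4733(1 − 0.65)] = 2.0667
Items = 2.0667 × 48 ≈ 99.20 → 100

100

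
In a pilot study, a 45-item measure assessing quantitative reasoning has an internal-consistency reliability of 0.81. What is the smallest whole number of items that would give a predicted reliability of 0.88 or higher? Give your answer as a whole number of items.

Rearranging the Spearman-Brown formula for n,
n = r*(1 − r) / [ r (1 − r*) ]
n = 0.88 × (1 − 0.81) / [ 0.81 × (1 − 0.88) ]
  = 0.1672 / 0.0972 = 1.7202
Items needed = n × 45 = 1.7202 × 45 ≈ 77.41 → round up to 78

78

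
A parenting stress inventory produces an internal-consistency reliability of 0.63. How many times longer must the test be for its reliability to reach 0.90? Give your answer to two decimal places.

5.29

Rearranging the Spearman-Brown formula for n,
n = r*(1 − r) / [ r (1 − r*) ]
n = 0.90 × (1 − 0.63) / [ 0.63 × (1 − 0.90) ]
  = 0.3330 / 0.0630 = 5.2857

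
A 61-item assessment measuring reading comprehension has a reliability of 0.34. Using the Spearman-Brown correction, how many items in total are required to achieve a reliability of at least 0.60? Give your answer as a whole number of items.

Invert Spearman-Brown to solve for n:
n = r_target (1 − r_old) / [ r_old (1 − r_target) ]
n = 0.60(1 − 0.34) / [0.34(1 − 0.60)]
  = 0.3960 / 0.1360 = 2.9118
So the test needs 2.9118 × 61 ≈ 177.62 items; rounding up, 178.

178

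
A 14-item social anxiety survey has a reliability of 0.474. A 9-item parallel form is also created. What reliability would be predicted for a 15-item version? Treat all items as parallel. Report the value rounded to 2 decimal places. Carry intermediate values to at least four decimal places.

Only the ratio of lengths matters: n = 15/14 = 1.0714
r_{15} = n·r / (1 + (n − 1)·r) = 0.5078 / 1.0338 ≈ 0.4912

0.49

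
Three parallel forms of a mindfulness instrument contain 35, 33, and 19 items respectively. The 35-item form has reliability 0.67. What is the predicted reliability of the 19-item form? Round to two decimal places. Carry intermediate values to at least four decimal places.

Only the ratio of lengths matters: n = 19/35 = 0.5429
r_{19} = n·r / (1 + (n − 1)·r) = 0.3637 / 0.6937 ≈ 0.5243

0.52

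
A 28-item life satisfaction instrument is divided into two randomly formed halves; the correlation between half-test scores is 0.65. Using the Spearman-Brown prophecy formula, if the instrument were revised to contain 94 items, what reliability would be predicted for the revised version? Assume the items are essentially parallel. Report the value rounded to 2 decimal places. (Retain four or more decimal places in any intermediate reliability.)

Spearman-Brown correction (n = 2): r_full = 2·0.65/(1 + 0.65) = 0.7879
Then adjust to 94 items: n = 94/28 = 3.3571
r_new = n·r_full / (1 + (n − 1)·r_full) = 2.6451 / 2.8572 ≈ 0.9258

0.93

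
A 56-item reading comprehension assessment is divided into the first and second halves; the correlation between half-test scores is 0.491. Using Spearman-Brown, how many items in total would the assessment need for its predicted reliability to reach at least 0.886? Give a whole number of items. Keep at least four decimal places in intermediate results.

Corrected full-test reliability: r_full = 2 × 0.491 / (1 + 0.491) ≈ 0.6586
Solve Spearman-Brown for n: n = 0.886(1 − 0.6586) / [0.6586(1 − 0.886)] = 4.0288
Required items = 4.0288 × 56 = 225.61, so 226 items.

226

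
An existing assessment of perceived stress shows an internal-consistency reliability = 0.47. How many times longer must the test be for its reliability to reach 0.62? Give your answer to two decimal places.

1.84

n = 0.62(1 − 0.47) / [0.47(1 − 0.62)]
  = 0.3286 / 0.1786 = 1.8399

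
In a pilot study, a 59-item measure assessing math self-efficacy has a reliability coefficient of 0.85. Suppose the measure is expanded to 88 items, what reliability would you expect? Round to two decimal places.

0.89

The new length is 88/59 = 1.4915 times the old.
r_new = 1.4915·0.85 / [1 + (1.4915 − 1)·0.85]
r_new = 1.2678 / 1.4178 ≈ 0.8942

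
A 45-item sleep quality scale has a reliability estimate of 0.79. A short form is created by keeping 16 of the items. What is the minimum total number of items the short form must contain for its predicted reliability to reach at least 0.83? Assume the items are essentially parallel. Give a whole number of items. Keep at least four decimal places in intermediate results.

First, r for the 16-item form: n = 16/45 = 0.3556, so r_16 = 0.3556·0.79/(1 + (0.3556 − 1)·0.79) = 0.5722
Then solve for n' with r_old = 0.5722, r_target = 0.83: n' = 0.83(1 − 0.5722)/[0.5722(1 − 0.83)] = 3.6502
Items = 3.6502 × 16 ≈ 58.40 → 59

59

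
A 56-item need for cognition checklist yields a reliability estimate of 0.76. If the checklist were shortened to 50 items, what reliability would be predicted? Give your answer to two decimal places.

n = 50/56 = 0.8929
Spearman-Brown: r_new = n·r / (1 + (n − 1)·r)
r_new = (0.8929 × 0.76) / (1 + (0.8929 − 1) × 0.76)
     = 0.6786 / 0.9186 = 0.7387

0.74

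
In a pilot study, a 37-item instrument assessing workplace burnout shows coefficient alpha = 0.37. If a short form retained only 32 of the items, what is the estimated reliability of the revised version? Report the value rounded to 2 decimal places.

0.34

The new length is 32/37 = 0.8649 times the old.
r_new = 0.8649·0.37 / [1 + (0.8649 − 1)·0.37]
r_new = 0.3200 / 0.9500 ≈ 0.3368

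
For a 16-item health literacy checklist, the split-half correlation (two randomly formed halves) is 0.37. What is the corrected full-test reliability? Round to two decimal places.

0.54

Each half is half the length of the full test, so the full test is n = 2 times a half.
r_full = 2r_hh / (1 + r_hh) = 2 × 0.37 / (1 + 0.37)
       = 0.7400 / 1.3700 = 0.5401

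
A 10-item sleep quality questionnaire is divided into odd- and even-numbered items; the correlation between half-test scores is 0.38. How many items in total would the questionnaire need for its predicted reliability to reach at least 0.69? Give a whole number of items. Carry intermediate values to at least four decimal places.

19

r_full = 2(0.38)/(1 + 0.38) = 0.5507
n = r_tgt(1 − r_full) / [r_full(1 − r_tgt)] = 0.69 × 0.4493 / (0.5507 × 0.31) ≈ 1.8160
Items = 1.8160 × 10 ≈ 18.16 → 19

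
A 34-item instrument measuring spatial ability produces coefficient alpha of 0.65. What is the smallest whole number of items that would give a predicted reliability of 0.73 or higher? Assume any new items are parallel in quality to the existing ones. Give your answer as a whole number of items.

Spearman-Brown solved for the length factor n:
n = r_target (1 − r_old) / [ r_old (1 − r_target) ]
n = 0.73 × (1 − 0.65) / [ 0.65 × (1 − 0.73) ]
  = 0.2555 / 0.1755 = 1.4558
So the test needs 1.4558 × 34 ≈ 49.50 items; rounding up, 50.

50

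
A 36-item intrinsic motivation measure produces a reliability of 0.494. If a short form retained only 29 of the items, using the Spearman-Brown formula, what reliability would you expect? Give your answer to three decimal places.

n = 29/36 = 0.8056
By Spearman-Brown, r_new = n r / (1 + (n − 1) r).
r_new = 0.8056·0.494 / [1 + (0.8056 − 1)·0.494]
r_new = 0.3980 / 0.9040 ≈ 0.4403

0.440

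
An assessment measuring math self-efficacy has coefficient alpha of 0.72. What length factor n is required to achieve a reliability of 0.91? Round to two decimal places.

3.93

Rearranging the Spearman-Brown formula for n,
n = r_target (1 − r_old) / [ r_old (1 − r_target) ]
n = 0.91(1 − 0.72) / [0.72(1 − 0.91)]
  = 0.2548 / 0.0648 = 3.9321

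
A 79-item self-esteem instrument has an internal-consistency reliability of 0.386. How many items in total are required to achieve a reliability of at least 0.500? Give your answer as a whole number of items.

Invert Spearman-Brown to solve for n:
n = r_target (1 − r_old) / [ r_old (1 − r_target) ]
n = 0.500(1 − 0.386) / [0.386(1 − 0.500)]
n = 0.307000 / 0.193000 ≈ 1.5907
Items needed = n × 79 = 1.5907 × 79 ≈ 125.67 → round up to 126

126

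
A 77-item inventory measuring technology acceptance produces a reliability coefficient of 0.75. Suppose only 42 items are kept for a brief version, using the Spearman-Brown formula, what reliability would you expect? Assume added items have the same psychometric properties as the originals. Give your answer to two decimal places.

Length ratio n = 42/77 = 0.5455
Spearman-Brown: r_new = n·r / (1 + (n − 1)·r)
r_new = (0.5455 × 0.75) / (1 + (0.5455 − 1) × 0.75)
     = 0.4091 / 0.6591 = 0.6207

0.62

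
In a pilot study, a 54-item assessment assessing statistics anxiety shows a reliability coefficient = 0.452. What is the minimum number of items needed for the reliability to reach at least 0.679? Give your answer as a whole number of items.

139

n = 0.679 × (1 − 0.452) / [ 0.452 × (1 − 0.679) ]
n = 0.372092 / 0.145092 ≈ 2.5645
Items needed = n × 54 = 2.5645 × 54 ≈ 138.48 → round up to 139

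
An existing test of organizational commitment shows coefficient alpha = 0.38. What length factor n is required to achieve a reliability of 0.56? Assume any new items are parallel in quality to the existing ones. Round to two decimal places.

2.08

Spearman-Brown solved for the length factor n:
n = r*(1 − r) / [ r (1 − r*) ]
n = [0.56 × 0.62] / [0.38 × 0.44]
  = 0.3472 / 0.1672 = 2.0766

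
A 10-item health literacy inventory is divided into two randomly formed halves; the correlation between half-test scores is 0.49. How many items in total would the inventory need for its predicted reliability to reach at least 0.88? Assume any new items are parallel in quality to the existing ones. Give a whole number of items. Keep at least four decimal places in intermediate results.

Corrected full-test reliability: r_full = 2 × 0.49 / (1 + 0.49) ≈ 0.6577
Solve Spearman-Brown for n: n = 0.88(1 − 0.6577) / [0.6577(1 − 0.88)] = 3.8166
Items = 3.8166 × 10 ≈ 38.17 → 39

39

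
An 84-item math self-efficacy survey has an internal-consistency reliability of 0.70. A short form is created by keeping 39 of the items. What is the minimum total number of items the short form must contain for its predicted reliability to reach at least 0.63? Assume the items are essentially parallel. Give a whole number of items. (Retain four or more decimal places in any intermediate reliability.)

62

First, r for the 39-item form: n = 39/84 = 0.4643, so r_39 = 0.4643·0.70/(1 + (0.4643 − 1)·0.70) = 0.5200
Then solve for n' with r_old = 0.5200, r_target = 0.63: n' = 0.63(1 − 0.5200)/[0.5200(1 − 0.63)] = 1.5717
Total items = 1.5717 × 39 = 61.30, rounded up to 62.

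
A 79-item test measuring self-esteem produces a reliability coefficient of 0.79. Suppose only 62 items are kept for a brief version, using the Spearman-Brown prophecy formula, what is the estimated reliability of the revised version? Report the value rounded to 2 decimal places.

Length ratio n = 62/79 = 0.7848
By Spearman-Brown, r_new = n r / (1 + (n − 1) r).
r_new = (0.7848 × 0.79) / (1 + (0.7848 − 1) × 0.79)
r_new = 0.6200 / 0.8300 ≈ 0.7470

0.75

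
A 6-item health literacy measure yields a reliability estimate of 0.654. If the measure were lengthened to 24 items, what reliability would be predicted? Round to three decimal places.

0.883

Length ratio n = 24/6 = 4
By Spearman-Brown, r_new = n r / (1 + (n − 1) r).
r_new = (4 × 0.654) / (1 + (4 − 1) × 0.654)
r_new = 2.6160 / 2.9620 ≈ 0.8832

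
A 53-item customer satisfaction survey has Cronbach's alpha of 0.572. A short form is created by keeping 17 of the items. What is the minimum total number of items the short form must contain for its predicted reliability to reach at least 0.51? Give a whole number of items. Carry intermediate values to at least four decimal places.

42

First, r for the 17-item form: n = 17/53 = 0.3208, so r_17 = 0.3208·0.572/(1 + (0.3208 − 1)·0.572) = 0.3001
Then solve for n' with r_old = 0.3001, r_target = 0.51: n' = 0.51(1 − 0.3001)/[0.3001(1 − 0.51)] = 2.4274
Items = 2.4274 × 17 ≈ 41.27 → 42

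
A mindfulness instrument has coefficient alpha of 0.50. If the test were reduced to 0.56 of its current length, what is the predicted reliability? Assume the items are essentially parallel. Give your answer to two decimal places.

Spearman-Brown: r_new = n·r / (1 + (n − 1)·r)
r_new = 0.56·0.50 / [1 + (0.56 − 1)·0.50]
r_new = 0.2800 / 0.7800 ≈ 0.3590

0.36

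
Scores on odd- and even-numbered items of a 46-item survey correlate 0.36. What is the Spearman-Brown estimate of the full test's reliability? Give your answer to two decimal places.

0.53

Each half is half the length of the full test, so the full test is n = 2 times a half.
r_full = 2(0.36) / (1 + 0.36)
r_full = 0.7200 / 1.3600 ≈ 0.5294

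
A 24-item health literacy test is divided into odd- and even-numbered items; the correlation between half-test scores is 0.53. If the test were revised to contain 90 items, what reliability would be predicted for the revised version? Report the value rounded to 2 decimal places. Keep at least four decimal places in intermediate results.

Spearman-Brown correction (n = 2): r_full = 2·0.53/(1 + 0.53) = 0.6928
Then adjust to 90 items: n = 90/24 = 3.7500
r_new = n·r_full / (1 + (n − 1)·r_full) = 2.5980 / 2.9052 ≈ 0.8943

0.89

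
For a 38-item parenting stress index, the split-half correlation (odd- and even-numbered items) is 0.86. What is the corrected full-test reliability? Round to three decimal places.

r_full = 2(0.86) / (1 + 0.86)
r_full = 1.7200 / 1.8600 ≈ 0.9247

0.925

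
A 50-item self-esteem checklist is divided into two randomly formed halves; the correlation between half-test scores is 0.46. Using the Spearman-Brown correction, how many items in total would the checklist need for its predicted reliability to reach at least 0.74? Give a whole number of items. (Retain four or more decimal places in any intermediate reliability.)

84

Corrected full-test reliability: r_full = 2 × 0.46 / (1 + 0.46) ≈ 0.6301
n = r_tgt(1 − r_full) / [r_full(1 − r_tgt)] = 0.74 × 0.3699 / (0.6301 × 0.26) ≈ 1.6708
Items = 1.6708 × 50 ≈ 83.54 → 84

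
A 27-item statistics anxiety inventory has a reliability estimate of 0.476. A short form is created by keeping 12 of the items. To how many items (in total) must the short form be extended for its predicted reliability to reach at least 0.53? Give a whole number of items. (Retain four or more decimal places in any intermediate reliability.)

34

Short-form reliability: n = 12/27 = 0.4444; r_12 = n·r/(1+(n−1)r) ≈ 0.2876
Length factor from the short form to reach 0.53: n' = 0.53(1 − 0.2876) / [0.2876(1 − 0.53)] ≈ 2.7933
Items = 2.7933 × 12 ≈ 33.52 → 34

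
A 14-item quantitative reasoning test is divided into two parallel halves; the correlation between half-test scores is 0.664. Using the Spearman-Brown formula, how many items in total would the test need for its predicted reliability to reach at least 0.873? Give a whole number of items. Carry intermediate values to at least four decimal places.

Corrected full-test reliability: r_full = 2 × 0.664 / (1 + 0.664) ≈ 0.7981
n = r_tgt(1 − r_full) / [r_full(1 − r_tgt)] = 0.873 × 0.2019 / (0.7981 × 0.127) ≈ 1.7390
Required items = 1.7390 × 14 = 24.35, so 25 items.

25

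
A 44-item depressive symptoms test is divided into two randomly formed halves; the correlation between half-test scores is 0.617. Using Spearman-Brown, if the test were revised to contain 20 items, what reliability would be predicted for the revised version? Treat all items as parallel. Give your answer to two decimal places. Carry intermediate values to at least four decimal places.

Full-test reliability from the split-half r: r_full = 2(0.617)/(1 + 0.617) = 0.7631
Length factor from 44 to 20 items: n = 20/44 = 0.4545
r_new = n·r_full / (1 + (n − 1)·r_full) = 0.3468 / 0.5837 ≈ 0.5941

0.59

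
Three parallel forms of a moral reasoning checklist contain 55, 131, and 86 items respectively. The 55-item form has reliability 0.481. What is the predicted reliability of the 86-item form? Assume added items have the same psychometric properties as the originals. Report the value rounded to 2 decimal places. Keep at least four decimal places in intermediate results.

0.59

The 131-item form is not needed; work directly from the 55-item form with n = 86/55 = 1.5636.
r_{86} = n·r / (1 + (n − 1)·r) = 0.7521 / 1.2711 ≈ 0.5917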